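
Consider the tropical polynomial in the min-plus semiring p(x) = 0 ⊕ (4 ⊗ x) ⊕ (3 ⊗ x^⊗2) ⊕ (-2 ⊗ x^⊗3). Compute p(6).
p(6) = 0

A tropical monomial a ⊗ x^⊗i evaluates to a + i · x. Evaluating each term at x = 6:
  Term 0 contributes 0 + 0 · 6 = 0
  Term 1 contributes 4 + 1 · 6 = 10
  Term 2 contributes 3 + 2 · 6 = 15
  Term 3 contributes -2 + 3 · 6 = 16
p(6) = ⊕ of these = min[0, 10, 15, 16] = 0.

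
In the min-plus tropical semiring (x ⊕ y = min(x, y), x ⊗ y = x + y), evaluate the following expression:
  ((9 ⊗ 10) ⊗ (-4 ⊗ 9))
((9 ⊗ 10) ⊗ (-4 ⊗ 9)) = 24

Expand innermost to outermost. Recall ⊕ takes the minimum of its arguments and ⊗ takes their sum. Working out the expression ((9 ⊗ 10) ⊗ (-4 ⊗ 9)) gives 24.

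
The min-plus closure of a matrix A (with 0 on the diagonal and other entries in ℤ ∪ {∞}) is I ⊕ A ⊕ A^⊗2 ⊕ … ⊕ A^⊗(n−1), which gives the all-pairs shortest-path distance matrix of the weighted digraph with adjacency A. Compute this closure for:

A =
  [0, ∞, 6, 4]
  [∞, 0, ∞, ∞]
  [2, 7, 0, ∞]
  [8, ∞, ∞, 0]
Closure =
  [0, 13, 6, 4]
  [∞, 0, ∞, ∞]
  [2, 7, 0, 6]
  [8, 21, 14, 0]

This is the Floyd-Warshall all-pairs shortest-path computation. For each intermediate vertex k = 0, 1, …, 3, update dist[i][j] ← min(dist[i][j], dist[i][k] + dist[k][j]). The final matrix gives, for each (i, j), the minimum total weight of any directed path from i to j (possibly empty when i = j).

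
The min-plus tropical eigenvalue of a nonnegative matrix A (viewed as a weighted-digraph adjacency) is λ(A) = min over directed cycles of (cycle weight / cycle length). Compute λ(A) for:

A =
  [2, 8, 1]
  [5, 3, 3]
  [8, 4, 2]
λ(A) = 2

Enumerate directed cycles and compute their means (weight / length). Sample:
  cycle 0 → 0: weight = 2, length = 1, mean = 2/1 ≈ 2.000
  cycle 1 → 1: weight = 3, length = 1, mean = 3/1 ≈ 3.000
  cycle 2 → 2: weight = 2, length = 1, mean = 2/1 ≈ 2.000
  cycle 0 → 1 → 0: weight = 13, length = 2, mean = 13/2 ≈ 6.500
  cycle 0 → 2 → 0: weight = 9, length = 2, mean = 9/2 ≈ 4.500
  cycle 1 → 0 → 1: weight = 13, length = 2, mean = 13/2 ≈ 6.500
Minimum mean = 2.000, attained e.g. along the cycle 0 → 0 with weight 2 and length 1. So λ(A) = 2/1 = 2.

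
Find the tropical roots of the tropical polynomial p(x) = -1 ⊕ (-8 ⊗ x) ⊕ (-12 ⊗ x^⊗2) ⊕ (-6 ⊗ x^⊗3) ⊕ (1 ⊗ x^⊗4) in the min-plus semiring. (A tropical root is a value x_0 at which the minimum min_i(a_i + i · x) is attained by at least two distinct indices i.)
Roots: {-7, -6, 4, 7}

Each tropical root is a break point of the lower envelope of the lines y = a_i + i · x (there are 5 lines, with slopes 0, 1, ..., 4). Only the lines that attain the minimum somewhere contribute to roots; other lines are dominated. Here the surviving (envelope) indices are i = 4, i = 3, i = 2, i = 1, i = 0.
Intersections between consecutive envelope lines give the roots: for adjacent envelope indices i < j the intersection is x = (a_i − a_j) / (j − i). Reading off the sorted break points: {-7, -6, 4, 7}.
Verification: at each break x_0, at least two indices attain the minimum of min_i(a_i + i · x_0).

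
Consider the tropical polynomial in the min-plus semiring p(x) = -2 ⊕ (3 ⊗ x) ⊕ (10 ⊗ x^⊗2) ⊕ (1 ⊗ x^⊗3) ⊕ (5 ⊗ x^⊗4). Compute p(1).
p(1) = -2

A tropical monomial a ⊗ x^⊗i evaluates to a + i · x. Evaluating each term at x = 1:
  Term 0 contributes -2 + 0 · 1 = -2
  Term 1 contributes 3 + 1 · 1 = 4
  Term 2 contributes 10 + 2 · 1 = 12
  Term 3 contributes 1 + 3 · 1 = 4
  Term 4 contributes 5 + 4 · 1 = 9
p(1) = ⊕ of these = min[-2, 4, 12, 4, 9] = -2.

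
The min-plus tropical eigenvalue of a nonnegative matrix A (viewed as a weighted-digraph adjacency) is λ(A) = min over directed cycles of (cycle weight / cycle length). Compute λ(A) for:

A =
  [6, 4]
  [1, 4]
λ(A) = 5/2

Enumerate directed cycles and compute their means (weight / length). Sample:
  cycle 0 → 0: weight = 6, length = 1, mean = 6/1 ≈ 6.000
  cycle 1 → 1: weight = 4, length = 1, mean = 4/1 ≈ 4.000
  cycle 0 → 1 → 0: weight = 5, length = 2, mean = 5/2 ≈ 2.500
  cycle 1 → 0 → 1: weight = 5, length = 2, mean = 5/2 ≈ 2.500
Minimum mean = 2.500, attained e.g. along the cycle 0 → 1 → 0 with weight 5 and length 2. So λ(A) = 5/2 = 5/2.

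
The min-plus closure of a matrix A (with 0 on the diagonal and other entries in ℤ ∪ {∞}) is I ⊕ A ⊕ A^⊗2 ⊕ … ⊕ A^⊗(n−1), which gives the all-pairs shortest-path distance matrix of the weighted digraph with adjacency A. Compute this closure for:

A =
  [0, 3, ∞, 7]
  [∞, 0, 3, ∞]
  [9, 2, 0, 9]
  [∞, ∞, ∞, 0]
Closure =
  [0, 3, 6, 7]
  [12, 0, 3, 12]
  [9, 2, 0, 9]
  [∞, ∞, ∞, 0]

This is the Floyd-Warshall all-pairs shortest-path computation. For each intermediate vertex k = 0, 1, …, 3, update dist[i][j] ← min(dist[i][j], dist[i][k] + dist[k][j]). The final matrix gives, for each (i, j), the minimum total weight of any directed path from i to j (possibly empty when i = j).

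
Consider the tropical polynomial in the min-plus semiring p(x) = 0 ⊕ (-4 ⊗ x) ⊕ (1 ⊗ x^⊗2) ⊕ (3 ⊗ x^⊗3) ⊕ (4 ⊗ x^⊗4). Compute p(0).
p(0) = -4

A tropical monomial a ⊗ x^⊗i evaluates to a + i · x. Evaluating each term at x = 0:
  Term 0 contributes 0 + 0 · 0 = 0
  Term 1 contributes -4 + 1 · 0 = -4
  Term 2 contributes 1 + 2 · 0 = 1
  Term 3 contributes 3 + 3 · 0 = 3
  Term 4 contributes 4 + 4 · 0 = 4
p(0) = ⊕ of these = min[0, -4, 1, 3, 4] = -4.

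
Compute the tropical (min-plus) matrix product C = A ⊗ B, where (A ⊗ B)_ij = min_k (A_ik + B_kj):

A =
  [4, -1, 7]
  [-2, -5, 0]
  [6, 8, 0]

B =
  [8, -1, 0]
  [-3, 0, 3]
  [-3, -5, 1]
A ⊗ B =
  [-4, -1, 2]
  [-8, -5, -2]
  [-3, -5, 1]

Apply the min-plus product entry-by-entry:
  C[0][0] = min over k of (A[0][0] + B[0][0] = 4 + 8 = 12, A[0][1] + B[1][0] = -1 + -3 = -4, A[0][2] + B[2][0] = 7 + -3 = 4) = -4 (attained at k = 1)
  C[0][1] = min over k of (A[0][0] + B[0][1] = 4 + -1 = 3, A[0][1] + B[1][1] = -1 + 0 = -1, A[0][2] + B[2][1] = 7 + -5 = 2) = -1 (attained at k = 1)
  C[0][2] = min over k of (A[0][0] + B[0][2] = 4 + 0 = 4, A[0][1] + B[1][2] = -1 + 3 = 2, A[0][2] + B[2][2] = 7 + 1 = 8) = 2 (attained at k = 1)
  C[1][0] = min over k of (A[1][0] + B[0][0] = -2 + 8 = 6, A[1][1] + B[1][0] = -5 + -3 = -8, A[1][2] + B[2][0] = 0 + -3 = -3) = -8 (attained at k = 1)
  C[1][1] = min over k of (A[1][0] + B[0][1] = -2 + -1 = -3, A[1][1] + B[1][1] = -5 + 0 = -5, A[1][2] + B[2][1] = 0 + -5 = -5) = -5 (attained at k = 1)
  C[1][2] = min over k of (A[1][0] + B[0][2] = -2 + 0 = -2, A[1][1] + B[1][2] = -5 + 3 = -2, A[1][2] + B[2][2] = 0 + 1 = 1) = -2 (attained at k = 0)
  C[2][0] = min over k of (A[2][0] + B[0][0] = 6 + 8 = 14, A[2][1] + B[1][0] = 8 + -3 = 5, A[2][2] + B[2][0] = 0 + -3 = -3) = -3 (attained at k = 2)
  C[2][1] = min over k of (A[2][0] + B[0][1] = 6 + -1 = 5, A[2][1] + B[1][1] = 8 + 0 = 8, A[2][2] + B[2][1] = 0 + -5 = -5) = -5 (attained at k = 2)
  C[2][2] = min over k of (A[2][0] + B[0][2] = 6 + 0 = 6, A[2][1] + B[1][2] = 8 + 3 = 11, A[2][2] + B[2][2] = 0 + 1 = 1) = 1 (attained at k = 2)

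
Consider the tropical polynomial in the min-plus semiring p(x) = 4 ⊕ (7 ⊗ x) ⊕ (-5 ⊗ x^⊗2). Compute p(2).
p(2) = -1

A tropical monomial a ⊗ x^⊗i evaluates to a + i · x. Evaluating each term at x = 2:
  Term 0 contributes 4 + 0 · 2 = 4
  Term 1 contributes 7 + 1 · 2 = 9
  Term 2 contributes -5 + 2 · 2 = -1
p(2) = ⊕ of these = min[4, 9, -1] = -1.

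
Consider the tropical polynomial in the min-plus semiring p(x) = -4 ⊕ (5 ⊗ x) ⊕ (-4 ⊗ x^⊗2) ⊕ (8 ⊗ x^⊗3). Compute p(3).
p(3) = -4

A tropical monomial a ⊗ x^⊗i evaluates to a + i · x. Evaluating each term at x = 3:
  Term 0 contributes -4 + 0 · 3 = -4
  Term 1 contributes 5 + 1 · 3 = 8
  Term 2 contributes -4 + 2 · 3 = 2
  Term 3 contributes 8 + 3 · 3 = 17
p(3) = ⊕ of these = min[-4, 8, 2, 17] = -4.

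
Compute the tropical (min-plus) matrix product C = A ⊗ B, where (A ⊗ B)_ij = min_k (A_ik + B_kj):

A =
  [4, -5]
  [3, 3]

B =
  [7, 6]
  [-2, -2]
A ⊗ B =
  [-7, -7]
  [1, 1]

Apply the min-plus product entry-by-entry:
  C[0][0] = min over k of (A[0][0] + B[0][0] = 4 + 7 = 11, A[0][1] + B[1][0] = -5 + -2 = -7) = -7 (attained at k = 1)
  C[0][1] = min over k of (A[0][0] + B[0][1] = 4 + 6 = 10, A[0][1] + B[1][1] = -5 + -2 = -7) = -7 (attained at k = 1)
  C[1][0] = min over k of (A[1][0] + B[0][0] = 3 + 7 = 10, A[1][1] + B[1][0] = 3 + -2 = 1) = 1 (attained at k = 1)
  C[1][1] = min over k of (A[1][0] + B[0][1] = 3 + 6 = 9, A[1][1] + B[1][1] = 3 + -2 = 1) = 1 (attained at k = 1)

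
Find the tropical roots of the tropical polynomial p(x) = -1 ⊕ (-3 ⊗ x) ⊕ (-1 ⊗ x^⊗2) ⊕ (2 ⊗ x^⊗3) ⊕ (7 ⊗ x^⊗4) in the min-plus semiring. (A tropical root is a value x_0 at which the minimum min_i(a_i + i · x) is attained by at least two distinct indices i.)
Roots: {-5, -3, -2, 2}

Each tropical root is a break point of the lower envelope of the lines y = a_i + i · x (there are 5 lines, with slopes 0, 1, ..., 4). Only the lines that attain the minimum somewhere contribute to roots; other lines are dominated. Here the surviving (envelope) indices are i = 4, i = 3, i = 2, i = 1, i = 0.
Intersections between consecutive envelope lines give the roots: for adjacent envelope indices i < j the intersection is x = (a_i − a_j) / (j − i). Reading off the sorted break points: {-5, -3, -2, 2}.
Verification: at each break x_0, at least two indices attain the minimum of min_i(a_i + i · x_0).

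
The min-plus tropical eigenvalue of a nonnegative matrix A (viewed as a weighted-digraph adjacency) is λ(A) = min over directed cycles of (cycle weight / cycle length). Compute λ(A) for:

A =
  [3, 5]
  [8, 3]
λ(A) = 3

Enumerate directed cycles and compute their means (weight / length). Sample:
  cycle 0 → 0: weight = 3, length = 1, mean = 3/1 ≈ 3.000
  cycle 1 → 1: weight = 3, length = 1, mean = 3/1 ≈ 3.000
  cycle 0 → 1 → 0: weight = 13, length = 2, mean = 13/2 ≈ 6.500
  cycle 1 → 0 → 1: weight = 13, length = 2, mean = 13/2 ≈ 6.500
Minimum mean = 3.000, attained e.g. along the cycle 0 → 0 with weight 3 and length 1. So λ(A) = 3/1 = 3.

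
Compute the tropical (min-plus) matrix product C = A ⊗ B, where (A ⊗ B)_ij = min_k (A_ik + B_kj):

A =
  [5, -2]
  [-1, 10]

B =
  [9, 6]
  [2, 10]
A ⊗ B =
  [0, 8]
  [8, 5]

Apply the min-plus product entry-by-entry:
  C[0][0] = min over k of (A[0][0] + B[0][0] = 5 + 9 = 14, A[0][1] + B[1][0] = -2 + 2 = 0) = 0 (attained at k = 1)
  C[0][1] = min over k of (A[0][0] + B[0][1] = 5 + 6 = 11, A[0][1] + B[1][1] = -2 + 10 = 8) = 8 (attained at k = 1)
  C[1][0] = min over k of (A[1][0] + B[0][0] = -1 + 9 = 8, A[1][1] + B[1][0] = 10 + 2 = 12) = 8 (attained at k = 0)
  C[1][1] = min over k of (A[1][0] + B[0][1] = -1 + 6 = 5, A[1][1] + B[1][1] = 10 + 10 = 20) = 5 (attained at k = 0)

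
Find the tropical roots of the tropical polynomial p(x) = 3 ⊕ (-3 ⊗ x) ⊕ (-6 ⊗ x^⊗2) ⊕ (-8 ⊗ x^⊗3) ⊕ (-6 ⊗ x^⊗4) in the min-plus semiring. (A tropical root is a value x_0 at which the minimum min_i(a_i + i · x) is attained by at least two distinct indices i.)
Roots: {-2, 2, 3, 6}

Each tropical root is a break point of the lower envelope of the lines y = a_i + i · x (there are 5 lines, with slopes 0, 1, ..., 4). Only the lines that attain the minimum somewhere contribute to roots; other lines are dominated. Here the surviving (envelope) indices are i = 4, i = 3, i = 2, i = 1, i = 0.
Intersections between consecutive envelope lines give the roots: for adjacent envelope indices i < j the intersection is x = (a_i − a_j) / (j − i). Reading off the sorted break points: {-2, 2, 3, 6}.
Verification: at each break x_0, at least two indices attain the minimum of min_i(a_i + i · x_0).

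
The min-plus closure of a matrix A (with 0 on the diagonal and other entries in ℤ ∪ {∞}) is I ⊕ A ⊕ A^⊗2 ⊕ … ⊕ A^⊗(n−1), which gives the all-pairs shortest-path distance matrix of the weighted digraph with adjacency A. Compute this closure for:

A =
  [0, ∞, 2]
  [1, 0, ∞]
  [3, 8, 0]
Closure =
  [0, 10, 2]
  [1, 0, 3]
  [3, 8, 0]

This is the Floyd-Warshall all-pairs shortest-path computation. For each intermediate vertex k = 0, 1, …, 2, update dist[i][j] ← min(dist[i][j], dist[i][k] + dist[k][j]). The final matrix gives, for each (i, j), the minimum total weight of any directed path from i to j (possibly empty when i = j).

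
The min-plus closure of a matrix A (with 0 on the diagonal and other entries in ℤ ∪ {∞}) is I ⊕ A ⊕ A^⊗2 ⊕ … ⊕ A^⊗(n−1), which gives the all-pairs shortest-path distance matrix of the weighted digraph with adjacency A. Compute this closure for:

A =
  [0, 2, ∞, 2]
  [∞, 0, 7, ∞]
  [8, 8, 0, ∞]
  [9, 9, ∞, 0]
Closure =
  [0, 2, 9, 2]
  [15, 0, 7, 17]
  [8, 8, 0, 10]
  [9, 9, 16, 0]

This is the Floyd-Warshall all-pairs shortest-path computation. For each intermediate vertex k = 0, 1, …, 3, update dist[i][j] ← min(dist[i][j], dist[i][k] + dist[k][j]). The final matrix gives, for each (i, j), the minimum total weight of any directed path from i to j (possibly empty when i = j).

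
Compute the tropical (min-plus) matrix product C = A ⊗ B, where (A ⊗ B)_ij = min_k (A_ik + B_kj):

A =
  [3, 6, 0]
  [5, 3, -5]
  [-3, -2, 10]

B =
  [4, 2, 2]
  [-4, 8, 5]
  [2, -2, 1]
A ⊗ B =
  [2, -2, 1]
  [-3, -7, -4]
  [-6, -1, -1]

Apply the min-plus product entry-by-entry:
  C[0][0] = min over k of (A[0][0] + B[0][0] = 3 + 4 = 7, A[0][1] + B[1][0] = 6 + -4 = 2, A[0][2] + B[2][0] = 0 + 2 = 2) = 2 (attained at k = 1)
  C[0][1] = min over k of (A[0][0] + B[0][1] = 3 + 2 = 5, A[0][1] + B[1][1] = 6 + 8 = 14, A[0][2] + B[2][1] = 0 + -2 = -2) = -2 (attained at k = 2)
  C[0][2] = min over k of (A[0][0] + B[0][2] = 3 + 2 = 5, A[0][1] + B[1][2] = 6 + 5 = 11, A[0][2] + B[2][2] = 0 + 1 = 1) = 1 (attained at k = 2)
  C[1][0] = min over k of (A[1][0] + B[0][0] = 5 + 4 = 9, A[1][1] + B[1][0] = 3 + -4 = -1, A[1][2] + B[2][0] = -5 + 2 = -3) = -3 (attained at k = 2)
  C[1][1] = min over k of (A[1][0] + B[0][1] = 5 + 2 = 7, A[1][1] + B[1][1] = 3 + 8 = 11, A[1][2] + B[2][1] = -5 + -2 = -7) = -7 (attained at k = 2)
  C[1][2] = min over k of (A[1][0] + B[0][2] = 5 + 2 = 7, A[1][1] + B[1][2] = 3 + 5 = 8, A[1][2] + B[2][2] = -5 + 1 = -4) = -4 (attained at k = 2)
  C[2][0] = min over k of (A[2][0] + B[0][0] = -3 + 4 = 1, A[2][1] + B[1][0] = -2 + -4 = -6, A[2][2] + B[2][0] = 10 + 2 = 12) = -6 (attained at k = 1)
  C[2][1] = min over k of (A[2][0] + B[0][1] = -3 + 2 = -1, A[2][1] + B[1][1] = -2 + 8 = 6, A[2][2] + B[2][1] = 10 + -2 = 8) = -1 (attained at k = 0)
  C[2][2] = min over k of (A[2][0] + B[0][2] = -3 + 2 = -1, A[2][1] + B[1][2] = -2 + 5 = 3, A[2][2] + B[2][2] = 10 + 1 = 11) = -1 (attained at k = 0)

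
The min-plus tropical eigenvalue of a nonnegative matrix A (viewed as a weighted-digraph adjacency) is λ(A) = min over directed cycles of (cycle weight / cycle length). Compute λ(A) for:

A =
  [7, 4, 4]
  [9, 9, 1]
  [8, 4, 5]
λ(A) = 5/2

Enumerate directed cycles and compute their means (weight / length). Sample:
  cycle 0 → 0: weight = 7, length = 1, mean = 7/1 ≈ 7.000
  cycle 1 → 1: weight = 9, length = 1, mean = 9/1 ≈ 9.000
  cycle 2 → 2: weight = 5, length = 1, mean = 5/1 ≈ 5.000
  cycle 0 → 1 → 0: weight = 13, length = 2, mean = 13/2 ≈ 6.500
  cycle 0 → 2 → 0: weight = 12, length = 2, mean = 12/2 ≈ 6.000
  cycle 1 → 0 → 1: weight = 13, length = 2, mean = 13/2 ≈ 6.500
Minimum mean = 2.500, attained e.g. along the cycle 1 → 2 → 1 with weight 5 and length 2. So λ(A) = 5/2 = 5/2.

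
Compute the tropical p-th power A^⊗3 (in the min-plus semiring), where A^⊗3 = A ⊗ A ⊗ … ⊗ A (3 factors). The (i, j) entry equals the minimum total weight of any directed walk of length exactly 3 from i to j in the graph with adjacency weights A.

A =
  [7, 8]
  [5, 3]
A^⊗3 =
  [16, 14]
  [11, 9]

Each entry (A^⊗3)_ij equals the minimum over all length-3 walks i = v_0 → v_1 → … → v_3 = j of Σ_t A[v_t][v_{t+1}]. For example, for (i, j) = (0, 1) we minimise over 4 possible intermediate vertex sequences; the minimum is 14, attained along the walk 0 → 1 → 1 → 1.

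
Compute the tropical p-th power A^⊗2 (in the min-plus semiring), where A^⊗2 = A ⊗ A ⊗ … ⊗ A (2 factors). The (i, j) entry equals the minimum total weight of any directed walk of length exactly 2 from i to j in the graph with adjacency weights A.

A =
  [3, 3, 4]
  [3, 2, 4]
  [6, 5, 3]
A^⊗2 =
  [6, 5, 7]
  [5, 4, 6]
  [8, 7, 6]

Each entry (A^⊗2)_ij equals the minimum over all length-2 walks i = v_0 → v_1 → … → v_2 = j of Σ_t A[v_t][v_{t+1}]. For example, for (i, j) = (0, 2) we minimise over 3 possible intermediate vertex sequences; the minimum is 7, attained along the walk 0 → 0 → 2.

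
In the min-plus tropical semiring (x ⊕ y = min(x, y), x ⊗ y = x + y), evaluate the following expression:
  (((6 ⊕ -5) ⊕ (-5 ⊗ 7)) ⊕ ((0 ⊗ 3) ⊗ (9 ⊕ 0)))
(((6 ⊕ -5) ⊕ (-5 ⊗ 7)) ⊕ ((0 ⊗ 3) ⊗ (9 ⊕ 0))) = -5

Expand innermost to outermost. Recall ⊕ takes the minimum of its arguments and ⊗ takes their sum. Working out the expression (((6 ⊕ -5) ⊕ (-5 ⊗ 7)) ⊕ ((0 ⊗ 3) ⊗ (9 ⊕ 0))) gives -5.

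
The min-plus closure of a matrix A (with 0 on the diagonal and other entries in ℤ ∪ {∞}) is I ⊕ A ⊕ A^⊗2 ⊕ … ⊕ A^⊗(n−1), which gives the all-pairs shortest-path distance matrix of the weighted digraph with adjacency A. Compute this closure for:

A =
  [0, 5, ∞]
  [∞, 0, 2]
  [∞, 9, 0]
Closure =
  [0, 5, 7]
  [∞, 0, 2]
  [∞, 9, 0]

This is the Floyd-Warshall all-pairs shortest-path computation. For each intermediate vertex k = 0, 1, …, 2, update dist[i][j] ← min(dist[i][j], dist[i][k] + dist[k][j]). The final matrix gives, for each (i, j), the minimum total weight of any directed path from i to j (possibly empty when i = j).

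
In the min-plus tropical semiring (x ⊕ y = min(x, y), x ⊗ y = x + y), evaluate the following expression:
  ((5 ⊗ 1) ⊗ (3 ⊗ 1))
((5 ⊗ 1) ⊗ (3 ⊗ 1)) = 10

Expand innermost to outermost. Recall ⊕ takes the minimum of its arguments and ⊗ takes their sum. Working out the expression ((5 ⊗ 1) ⊗ (3 ⊗ 1)) gives 10.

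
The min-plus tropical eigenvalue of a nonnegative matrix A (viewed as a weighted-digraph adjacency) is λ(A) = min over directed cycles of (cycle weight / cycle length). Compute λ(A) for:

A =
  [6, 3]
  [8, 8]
λ(A) = 11/2

Enumerate directed cycles and compute their means (weight / length). Sample:
  cycle 0 → 0: weight = 6, length = 1, mean = 6/1 ≈ 6.000
  cycle 1 → 1: weight = 8, length = 1, mean = 8/1 ≈ 8.000
  cycle 0 → 1 → 0: weight = 11, length = 2, mean = 11/2 ≈ 5.500
  cycle 1 → 0 → 1: weight = 11, length = 2, mean = 11/2 ≈ 5.500
Minimum mean = 5.500, attained e.g. along the cycle 0 → 1 → 0 with weight 11 and length 2. So λ(A) = 11/2 = 11/2.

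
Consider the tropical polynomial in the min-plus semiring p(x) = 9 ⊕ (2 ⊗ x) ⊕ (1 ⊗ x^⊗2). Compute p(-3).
p(-3) = -5

A tropical monomial a ⊗ x^⊗i evaluates to a + i · x. Evaluating each term at x = -3:
  Term 0 contributes 9 + 0 · -3 = 9
  Term 1 contributes 2 + 1 · -3 = -1
  Term 2 contributes 1 + 2 · -3 = -5
p(-3) = ⊕ of these = min[9, -1, -5] = -5.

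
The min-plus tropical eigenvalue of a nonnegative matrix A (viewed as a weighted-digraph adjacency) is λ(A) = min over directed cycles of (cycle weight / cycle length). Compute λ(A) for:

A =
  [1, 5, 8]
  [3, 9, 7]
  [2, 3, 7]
λ(A) = 1

Enumerate directed cycles and compute their means (weight / length). Sample:
  cycle 0 → 0: weight = 1, length = 1, mean = 1/1 ≈ 1.000
  cycle 1 → 1: weight = 9, length = 1, mean = 9/1 ≈ 9.000
  cycle 2 → 2: weight = 7, length = 1, mean = 7/1 ≈ 7.000
  cycle 0 → 1 → 0: weight = 8, length = 2, mean = 8/2 ≈ 4.000
  cycle 0 → 2 → 0: weight = 10, length = 2, mean = 10/2 ≈ 5.000
  cycle 1 → 0 → 1: weight = 8, length = 2, mean = 8/2 ≈ 4.000
Minimum mean = 1.000, attained e.g. along the cycle 0 → 0 with weight 1 and length 1. So λ(A) = 1/1 = 1.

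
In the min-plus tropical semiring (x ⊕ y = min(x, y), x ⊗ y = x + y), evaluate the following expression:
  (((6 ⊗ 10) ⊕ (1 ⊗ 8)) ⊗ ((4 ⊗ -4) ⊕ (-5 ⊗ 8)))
(((6 ⊗ 10) ⊕ (1 ⊗ 8)) ⊗ ((4 ⊗ -4) ⊕ (-5 ⊗ 8))) = 9

Expand innermost to outermost. Recall ⊕ takes the minimum of its arguments and ⊗ takes their sum. Working out the expression (((6 ⊗ 10) ⊕ (1 ⊗ 8)) ⊗ ((4 ⊗ -4) ⊕ (-5 ⊗ 8))) gives 9.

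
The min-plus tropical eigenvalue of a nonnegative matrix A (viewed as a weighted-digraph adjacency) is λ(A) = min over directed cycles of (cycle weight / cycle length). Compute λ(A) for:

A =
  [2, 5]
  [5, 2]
λ(A) = 2

Enumerate directed cycles and compute their means (weight / length). Sample:
  cycle 0 → 0: weight = 2, length = 1, mean = 2/1 ≈ 2.000
  cycle 1 → 1: weight = 2, length = 1, mean = 2/1 ≈ 2.000
  cycle 0 → 1 → 0: weight = 10, length = 2, mean = 10/2 ≈ 5.000
  cycle 1 → 0 → 1: weight = 10, length = 2, mean = 10/2 ≈ 5.000
Minimum mean = 2.000, attained e.g. along the cycle 0 → 0 with weight 2 and length 1. So λ(A) = 2/1 = 2.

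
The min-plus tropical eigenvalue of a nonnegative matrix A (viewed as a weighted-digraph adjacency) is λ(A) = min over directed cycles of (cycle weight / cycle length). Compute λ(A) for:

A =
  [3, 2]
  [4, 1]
λ(A) = 1

Enumerate directed cycles and compute their means (weight / length). Sample:
  cycle 0 → 0: weight = 3, length = 1, mean = 3/1 ≈ 3.000
  cycle 1 → 1: weight = 1, length = 1, mean = 1/1 ≈ 1.000
  cycle 0 → 1 → 0: weight = 6, length = 2, mean = 6/2 ≈ 3.000
  cycle 1 → 0 → 1: weight = 6, length = 2, mean = 6/2 ≈ 3.000
Minimum mean = 1.000, attained e.g. along the cycle 1 → 1 with weight 1 and length 1. So λ(A) = 1/1 = 1.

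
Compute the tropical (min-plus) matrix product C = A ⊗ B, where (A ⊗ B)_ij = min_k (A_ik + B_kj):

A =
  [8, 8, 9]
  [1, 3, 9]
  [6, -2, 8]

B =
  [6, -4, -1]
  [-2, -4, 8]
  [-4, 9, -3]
A ⊗ B =
  [5, 4, 6]
  [1, -3, 0]
  [-4, -6, 5]

Apply the min-plus product entry-by-entry:
  C[0][0] = min over k of (A[0][0] + B[0][0] = 8 + 6 = 14, A[0][1] + B[1][0] = 8 + -2 = 6, A[0][2] + B[2][0] = 9 + -4 = 5) = 5 (attained at k = 2)
  C[0][1] = min over k of (A[0][0] + B[0][1] = 8 + -4 = 4, A[0][1] + B[1][1] = 8 + -4 = 4, A[0][2] + B[2][1] = 9 + 9 = 18) = 4 (attained at k = 0)
  C[0][2] = min over k of (A[0][0] + B[0][2] = 8 + -1 = 7, A[0][1] + B[1][2] = 8 + 8 = 16, A[0][2] + B[2][2] = 9 + -3 = 6) = 6 (attained at k = 2)
  C[1][0] = min over k of (A[1][0] + B[0][0] = 1 + 6 = 7, A[1][1] + B[1][0] = 3 + -2 = 1, A[1][2] + B[2][0] = 9 + -4 = 5) = 1 (attained at k = 1)
  C[1][1] = min over k of (A[1][0] + B[0][1] = 1 + -4 = -3, A[1][1] + B[1][1] = 3 + -4 = -1, A[1][2] + B[2][1] = 9 + 9 = 18) = -3 (attained at k = 0)
  C[1][2] = min over k of (A[1][0] + B[0][2] = 1 + -1 = 0, A[1][1] + B[1][2] = 3 + 8 = 11, A[1][2] + B[2][2] = 9 + -3 = 6) = 0 (attained at k = 0)
  C[2][0] = min over k of (A[2][0] + B[0][0] = 6 + 6 = 12, A[2][1] + B[1][0] = -2 + -2 = -4, A[2][2] + B[2][0] = 8 + -4 = 4) = -4 (attained at k = 1)
  C[2][1] = min over k of (A[2][0] + B[0][1] = 6 + -4 = 2, A[2][1] + B[1][1] = -2 + -4 = -6, A[2][2] + B[2][1] = 8 + 9 = 17) = -6 (attained at k = 1)
  C[2][2] = min over k of (A[2][0] + B[0][2] = 6 + -1 = 5, A[2][1] + B[1][2] = -2 + 8 = 6, A[2][2] + B[2][2] = 8 + -3 = 5) = 5 (attained at k = 0)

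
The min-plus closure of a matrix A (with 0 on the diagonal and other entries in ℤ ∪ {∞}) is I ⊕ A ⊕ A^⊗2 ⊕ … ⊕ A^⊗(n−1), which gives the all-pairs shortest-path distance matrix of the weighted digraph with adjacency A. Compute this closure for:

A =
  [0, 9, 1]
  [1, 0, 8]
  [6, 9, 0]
Closure =
  [0, 9, 1]
  [1, 0, 2]
  [6, 9, 0]

This is the Floyd-Warshall all-pairs shortest-path computation. For each intermediate vertex k = 0, 1, …, 2, update dist[i][j] ← min(dist[i][j], dist[i][k] + dist[k][j]). The final matrix gives, for each (i, j), the minimum total weight of any directed path from i to j (possibly empty when i = j).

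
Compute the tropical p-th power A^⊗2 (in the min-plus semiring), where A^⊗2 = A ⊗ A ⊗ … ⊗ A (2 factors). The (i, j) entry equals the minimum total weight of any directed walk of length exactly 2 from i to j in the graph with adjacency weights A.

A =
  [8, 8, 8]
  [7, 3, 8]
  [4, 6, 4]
A^⊗2 =
  [12, 11, 12]
  [10, 6, 11]
  [8, 9, 8]

Each entry (A^⊗2)_ij equals the minimum over all length-2 walks i = v_0 → v_1 → … → v_2 = j of Σ_t A[v_t][v_{t+1}]. For example, for (i, j) = (0, 2) we minimise over 3 possible intermediate vertex sequences; the minimum is 12, attained along the walk 0 → 2 → 2.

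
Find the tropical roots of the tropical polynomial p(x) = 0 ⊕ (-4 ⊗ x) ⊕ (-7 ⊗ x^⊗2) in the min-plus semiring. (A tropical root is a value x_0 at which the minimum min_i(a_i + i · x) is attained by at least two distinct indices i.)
Roots: {3, 4}

Each tropical root is a break point of the lower envelope of the lines y = a_i + i · x (there are 3 lines, with slopes 0, 1, ..., 2). Only the lines that attain the minimum somewhere contribute to roots; other lines are dominated. Here the surviving (envelope) indices are i = 2, i = 1, i = 0.
Intersections between consecutive envelope lines give the roots: for adjacent envelope indices i < j the intersection is x = (a_i − a_j) / (j − i). Reading off the sorted break points: {3, 4}.
Verification: at each break x_0, at least two indices attain the minimum of min_i(a_i + i · x_0).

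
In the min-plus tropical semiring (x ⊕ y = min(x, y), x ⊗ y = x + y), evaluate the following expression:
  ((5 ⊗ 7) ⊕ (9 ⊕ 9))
((5 ⊗ 7) ⊕ (9 ⊕ 9)) = 9

Expand innermost to outermost. Recall ⊕ takes the minimum of its arguments and ⊗ takes their sum. Working out the expression ((5 ⊗ 7) ⊕ (9 ⊕ 9)) gives 9.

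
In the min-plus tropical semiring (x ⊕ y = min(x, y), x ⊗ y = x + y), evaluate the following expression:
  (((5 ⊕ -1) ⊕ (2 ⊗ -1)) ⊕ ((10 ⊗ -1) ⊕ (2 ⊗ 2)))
(((5 ⊕ -1) ⊕ (2 ⊗ -1)) ⊕ ((10 ⊗ -1) ⊕ (2 ⊗ 2))) = -1

Expand innermost to outermost. Recall ⊕ takes the minimum of its arguments and ⊗ takes their sum. Working out the expression (((5 ⊕ -1) ⊕ (2 ⊗ -1)) ⊕ ((10 ⊗ -1) ⊕ (2 ⊗ 2))) gives -1.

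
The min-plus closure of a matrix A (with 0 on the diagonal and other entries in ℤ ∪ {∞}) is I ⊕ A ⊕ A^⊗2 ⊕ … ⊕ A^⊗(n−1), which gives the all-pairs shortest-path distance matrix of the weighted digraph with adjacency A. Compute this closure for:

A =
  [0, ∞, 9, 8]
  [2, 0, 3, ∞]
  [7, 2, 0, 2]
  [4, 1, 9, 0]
Closure =
  [0, 9, 9, 8]
  [2, 0, 3, 5]
  [4, 2, 0, 2]
  [3, 1, 4, 0]

This is the Floyd-Warshall all-pairs shortest-path computation. For each intermediate vertex k = 0, 1, …, 3, update dist[i][j] ← min(dist[i][j], dist[i][k] + dist[k][j]). The final matrix gives, for each (i, j), the minimum total weight of any directed path from i to j (possibly empty when i = j).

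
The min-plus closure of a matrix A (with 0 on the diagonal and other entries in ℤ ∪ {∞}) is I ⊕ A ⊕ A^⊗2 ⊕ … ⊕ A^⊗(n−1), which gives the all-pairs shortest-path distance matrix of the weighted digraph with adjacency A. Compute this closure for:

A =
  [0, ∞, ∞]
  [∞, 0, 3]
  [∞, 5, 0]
Closure =
  [0, ∞, ∞]
  [∞, 0, 3]
  [∞, 5, 0]

This is the Floyd-Warshall all-pairs shortest-path computation. For each intermediate vertex k = 0, 1, …, 2, update dist[i][j] ← min(dist[i][j], dist[i][k] + dist[k][j]). The final matrix gives, for each (i, j), the minimum total weight of any directed path from i to j (possibly empty when i = j).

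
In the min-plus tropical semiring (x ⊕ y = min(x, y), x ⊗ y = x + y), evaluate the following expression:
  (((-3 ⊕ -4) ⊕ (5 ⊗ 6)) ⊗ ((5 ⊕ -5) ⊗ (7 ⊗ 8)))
(((-3 ⊕ -4) ⊕ (5 ⊗ 6)) ⊗ ((5 ⊕ -5) ⊗ (7 ⊗ 8))) = 6

Expand innermost to outermost. Recall ⊕ takes the minimum of its arguments and ⊗ takes their sum. Working out the expression (((-3 ⊕ -4) ⊕ (5 ⊗ 6)) ⊗ ((5 ⊕ -5) ⊗ (7 ⊗ 8))) gives 6.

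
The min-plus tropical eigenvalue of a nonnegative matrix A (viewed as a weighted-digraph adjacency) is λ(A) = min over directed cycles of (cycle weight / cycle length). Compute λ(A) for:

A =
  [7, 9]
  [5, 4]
λ(A) = 4

Enumerate directed cycles and compute their means (weight / length). Sample:
  cycle 0 → 0: weight = 7, length = 1, mean = 7/1 ≈ 7.000
  cycle 1 → 1: weight = 4, length = 1, mean = 4/1 ≈ 4.000
  cycle 0 → 1 → 0: weight = 14, length = 2, mean = 14/2 ≈ 7.000
  cycle 1 → 0 → 1: weight = 14, length = 2, mean = 14/2 ≈ 7.000
Minimum mean = 4.000, attained e.g. along the cycle 1 → 1 with weight 4 and length 1. So λ(A) = 4/1 = 4.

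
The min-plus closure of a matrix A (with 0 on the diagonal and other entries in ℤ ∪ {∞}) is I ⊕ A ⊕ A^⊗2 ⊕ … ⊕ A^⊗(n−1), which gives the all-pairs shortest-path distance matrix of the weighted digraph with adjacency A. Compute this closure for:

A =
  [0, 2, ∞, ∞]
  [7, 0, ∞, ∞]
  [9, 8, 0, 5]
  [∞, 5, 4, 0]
Closure =
  [0, 2, ∞, ∞]
  [7, 0, ∞, ∞]
  [9, 8, 0, 5]
  [12, 5, 4, 0]

This is the Floyd-Warshall all-pairs shortest-path computation. For each intermediate vertex k = 0, 1, …, 3, update dist[i][j] ← min(dist[i][j], dist[i][k] + dist[k][j]). The final matrix gives, for each (i, j), the minimum total weight of any directed path from i to j (possibly empty when i = j).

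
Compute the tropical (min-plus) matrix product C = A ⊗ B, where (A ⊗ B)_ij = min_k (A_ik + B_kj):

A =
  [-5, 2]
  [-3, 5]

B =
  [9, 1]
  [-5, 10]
A ⊗ B =
  [-3, -4]
  [0, -2]

Apply the min-plus product entry-by-entry:
  C[0][0] = min over k of (A[0][0] + B[0][0] = -5 + 9 = 4, A[0][1] + B[1][0] = 2 + -5 = -3) = -3 (attained at k = 1)
  C[0][1] = min over k of (A[0][0] + B[0][1] = -5 + 1 = -4, A[0][1] + B[1][1] = 2 + 10 = 12) = -4 (attained at k = 0)
  C[1][0] = min over k of (A[1][0] + B[0][0] = -3 + 9 = 6, A[1][1] + B[1][0] = 5 + -5 = 0) = 0 (attained at k = 1)
  C[1][1] = min over k of (A[1][0] + B[0][1] = -3 + 1 = -2, A[1][1] + B[1][1] = 5 + 10 = 15) = -2 (attained at k = 0)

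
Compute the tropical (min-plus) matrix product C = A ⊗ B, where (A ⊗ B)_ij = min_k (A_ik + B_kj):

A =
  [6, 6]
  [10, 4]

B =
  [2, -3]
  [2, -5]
A ⊗ B =
  [8, 1]
  [6, -1]

Apply the min-plus product entry-by-entry:
  C[0][0] = min over k of (A[0][0] + B[0][0] = 6 + 2 = 8, A[0][1] + B[1][0] = 6 + 2 = 8) = 8 (attained at k = 0)
  C[0][1] = min over k of (A[0][0] + B[0][1] = 6 + -3 = 3, A[0][1] + B[1][1] = 6 + -5 = 1) = 1 (attained at k = 1)
  C[1][0] = min over k of (A[1][0] + B[0][0] = 10 + 2 = 12, A[1][1] + B[1][0] = 4 + 2 = 6) = 6 (attained at k = 1)
  C[1][1] = min over k of (A[1][0] + B[0][1] = 10 + -3 = 7, A[1][1] + B[1][1] = 4 + -5 = -1) = -1 (attained at k = 1)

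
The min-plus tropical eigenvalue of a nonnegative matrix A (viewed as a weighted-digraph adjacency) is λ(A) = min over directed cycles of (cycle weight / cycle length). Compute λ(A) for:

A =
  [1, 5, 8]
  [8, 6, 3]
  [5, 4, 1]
λ(A) = 1

Enumerate directed cycles and compute their means (weight / length). Sample:
  cycle 0 → 0: weight = 1, length = 1, mean = 1/1 ≈ 1.000
  cycle 1 → 1: weight = 6, length = 1, mean = 6/1 ≈ 6.000
  cycle 2 → 2: weight = 1, length = 1, mean = 1/1 ≈ 1.000
  cycle 0 → 1 → 0: weight = 13, length = 2, mean = 13/2 ≈ 6.500
  cycle 0 → 2 → 0: weight = 13, length = 2, mean = 13/2 ≈ 6.500
  cycle 1 → 0 → 1: weight = 13, length = 2, mean = 13/2 ≈ 6.500
Minimum mean = 1.000, attained e.g. along the cycle 0 → 0 with weight 1 and length 1. So λ(A) = 1/1 = 1.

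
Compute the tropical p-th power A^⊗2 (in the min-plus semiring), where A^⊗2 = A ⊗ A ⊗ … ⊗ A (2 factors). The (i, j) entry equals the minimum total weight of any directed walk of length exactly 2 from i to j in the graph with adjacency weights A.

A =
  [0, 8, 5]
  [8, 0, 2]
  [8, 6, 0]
A^⊗2 =
  [0, 8, 5]
  [8, 0, 2]
  [8, 6, 0]

Each entry (A^⊗2)_ij equals the minimum over all length-2 walks i = v_0 → v_1 → … → v_2 = j of Σ_t A[v_t][v_{t+1}]. For example, for (i, j) = (0, 2) we minimise over 3 possible intermediate vertex sequences; the minimum is 5, attained along the walk 0 → 0 → 2.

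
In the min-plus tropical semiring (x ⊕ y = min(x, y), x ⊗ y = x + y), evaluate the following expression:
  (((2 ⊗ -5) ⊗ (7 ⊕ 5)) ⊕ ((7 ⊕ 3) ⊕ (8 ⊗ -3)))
(((2 ⊗ -5) ⊗ (7 ⊕ 5)) ⊕ ((7 ⊕ 3) ⊕ (8 ⊗ -3))) = 2

Expand innermost to outermost. Recall ⊕ takes the minimum of its arguments and ⊗ takes their sum. Working out the expression (((2 ⊗ -5) ⊗ (7 ⊕ 5)) ⊕ ((7 ⊕ 3) ⊕ (8 ⊗ -3))) gives 2.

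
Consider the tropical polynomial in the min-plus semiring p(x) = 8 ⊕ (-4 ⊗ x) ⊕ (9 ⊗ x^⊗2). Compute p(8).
p(8) = 4

A tropical monomial a ⊗ x^⊗i evaluates to a + i · x. Evaluating each term at x = 8:
  Term 0 contributes 8 + 0 · 8 = 8
  Term 1 contributes -4 + 1 · 8 = 4
  Term 2 contributes 9 + 2 · 8 = 25
p(8) = ⊕ of these = min[8, 4, 25] = 4.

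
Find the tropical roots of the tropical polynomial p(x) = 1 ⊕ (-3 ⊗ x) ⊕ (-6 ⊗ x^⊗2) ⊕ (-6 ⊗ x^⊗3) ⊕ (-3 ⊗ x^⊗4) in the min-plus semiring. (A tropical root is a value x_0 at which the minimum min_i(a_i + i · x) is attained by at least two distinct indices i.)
Roots: {-3, 0, 3, 4}

Each tropical root is a break point of the lower envelope of the lines y = a_i + i · x (there are 5 lines, with slopes 0, 1, ..., 4). Only the lines that attain the minimum somewhere contribute to roots; other lines are dominated. Here the surviving (envelope) indices are i = 4, i = 3, i = 2, i = 1, i = 0.
Intersections between consecutive envelope lines give the roots: for adjacent envelope indices i < j the intersection is x = (a_i − a_j) / (j − i). Reading off the sorted break points: {-3, 0, 3, 4}.
Verification: at each break x_0, at least two indices attain the minimum of min_i(a_i + i · x_0).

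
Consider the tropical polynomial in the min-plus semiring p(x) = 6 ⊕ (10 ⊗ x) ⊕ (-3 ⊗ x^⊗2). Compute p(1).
p(1) = -1

A tropical monomial a ⊗ x^⊗i evaluates to a + i · x. Evaluating each term at x = 1:
  Term 0 contributes 6 + 0 · 1 = 6
  Term 1 contributes 10 + 1 · 1 = 11
  Term 2 contributes -3 + 2 · 1 = -1
p(1) = ⊕ of these = min[6, 11, -1] = -1.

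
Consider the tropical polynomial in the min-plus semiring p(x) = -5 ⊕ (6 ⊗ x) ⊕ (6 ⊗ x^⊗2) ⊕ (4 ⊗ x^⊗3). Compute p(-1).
p(-1) = -5

A tropical monomial a ⊗ x^⊗i evaluates to a + i · x. Evaluating each term at x = -1:
  Term 0 contributes -5 + 0 · -1 = -5
  Term 1 contributes 6 + 1 · -1 = 5
  Term 2 contributes 6 + 2 · -1 = 4
  Term 3 contributes 4 + 3 · -1 = 1
p(-1) = ⊕ of these = min[-5, 5, 4, 1] = -5.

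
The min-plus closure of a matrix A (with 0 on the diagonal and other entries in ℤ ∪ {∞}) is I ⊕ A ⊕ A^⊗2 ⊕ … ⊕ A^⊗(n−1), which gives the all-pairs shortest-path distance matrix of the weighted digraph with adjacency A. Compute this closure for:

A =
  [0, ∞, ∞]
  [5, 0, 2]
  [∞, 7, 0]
Closure =
  [0, ∞, ∞]
  [5, 0, 2]
  [12, 7, 0]

This is the Floyd-Warshall all-pairs shortest-path computation. For each intermediate vertex k = 0, 1, …, 2, update dist[i][j] ← min(dist[i][j], dist[i][k] + dist[k][j]). The final matrix gives, for each (i, j), the minimum total weight of any directed path from i to j (possibly empty when i = j).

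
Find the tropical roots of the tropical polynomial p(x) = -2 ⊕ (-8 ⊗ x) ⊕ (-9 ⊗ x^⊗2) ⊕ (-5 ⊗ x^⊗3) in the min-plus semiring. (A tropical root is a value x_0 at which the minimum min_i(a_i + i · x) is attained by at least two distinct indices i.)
Roots: {-4, 1, 6}

Each tropical root is a break point of the lower envelope of the lines y = a_i + i · x (there are 4 lines, with slopes 0, 1, ..., 3). Only the lines that attain the minimum somewhere contribute to roots; other lines are dominated. Here the surviving (envelope) indices are i = 3, i = 2, i = 1, i = 0.
Intersections between consecutive envelope lines give the roots: for adjacent envelope indices i < j the intersection is x = (a_i − a_j) / (j − i). Reading off the sorted break points: {-4, 1, 6}.
Verification: at each break x_0, at least two indices attain the minimum of min_i(a_i + i · x_0).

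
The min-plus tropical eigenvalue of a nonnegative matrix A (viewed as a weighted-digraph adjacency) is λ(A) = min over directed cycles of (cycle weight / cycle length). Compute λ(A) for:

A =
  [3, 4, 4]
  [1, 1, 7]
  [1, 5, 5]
λ(A) = 1

Enumerate directed cycles and compute their means (weight / length). Sample:
  cycle 0 → 0: weight = 3, length = 1, mean = 3/1 ≈ 3.000
  cycle 1 → 1: weight = 1, length = 1, mean = 1/1 ≈ 1.000
  cycle 2 → 2: weight = 5, length = 1, mean = 5/1 ≈ 5.000
  cycle 0 → 1 → 0: weight = 5, length = 2, mean = 5/2 ≈ 2.500
  cycle 0 → 2 → 0: weight = 5, length = 2, mean = 5/2 ≈ 2.500
  cycle 1 → 0 → 1: weight = 5, length = 2, mean = 5/2 ≈ 2.500
Minimum mean = 1.000, attained e.g. along the cycle 1 → 1 with weight 1 and length 1. So λ(A) = 1/1 = 1.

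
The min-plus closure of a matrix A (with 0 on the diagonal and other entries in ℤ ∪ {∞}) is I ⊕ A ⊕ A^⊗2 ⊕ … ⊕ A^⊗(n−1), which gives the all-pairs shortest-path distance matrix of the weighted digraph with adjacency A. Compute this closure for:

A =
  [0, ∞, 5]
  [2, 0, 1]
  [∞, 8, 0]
Closure =
  [0, 13, 5]
  [2, 0, 1]
  [10, 8, 0]

This is the Floyd-Warshall all-pairs shortest-path computation. For each intermediate vertex k = 0, 1, …, 2, update dist[i][j] ← min(dist[i][j], dist[i][k] + dist[k][j]). The final matrix gives, for each (i, j), the minimum total weight of any directed path from i to j (possibly empty when i = j).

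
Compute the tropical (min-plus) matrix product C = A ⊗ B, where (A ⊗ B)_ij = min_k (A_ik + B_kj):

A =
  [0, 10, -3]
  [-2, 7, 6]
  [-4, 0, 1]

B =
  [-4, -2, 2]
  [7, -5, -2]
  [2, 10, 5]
A ⊗ B =
  [-4, -2, 2]
  [-6, -4, 0]
  [-8, -6, -2]

Apply the min-plus product entry-by-entry:
  C[0][0] = min over k of (A[0][0] + B[0][0] = 0 + -4 = -4, A[0][1] + B[1][0] = 10 + 7 = 17, A[0][2] + B[2][0] = -3 + 2 = -1) = -4 (attained at k = 0)
  C[0][1] = min over k of (A[0][0] + B[0][1] = 0 + -2 = -2, A[0][1] + B[1][1] = 10 + -5 = 5, A[0][2] + B[2][1] = -3 + 10 = 7) = -2 (attained at k = 0)
  C[0][2] = min over k of (A[0][0] + B[0][2] = 0 + 2 = 2, A[0][1] + B[1][2] = 10 + -2 = 8, A[0][2] + B[2][2] = -3 + 5 = 2) = 2 (attained at k = 0)
  C[1][0] = min over k of (A[1][0] + B[0][0] = -2 + -4 = -6, A[1][1] + B[1][0] = 7 + 7 = 14, A[1][2] + B[2][0] = 6 + 2 = 8) = -6 (attained at k = 0)
  C[1][1] = min over k of (A[1][0] + B[0][1] = -2 + -2 = -4, A[1][1] + B[1][1] = 7 + -5 = 2, A[1][2] + B[2][1] = 6 + 10 = 16) = -4 (attained at k = 0)
  C[1][2] = min over k of (A[1][0] + B[0][2] = -2 + 2 = 0, A[1][1] + B[1][2] = 7 + -2 = 5, A[1][2] + B[2][2] = 6 + 5 = 11) = 0 (attained at k = 0)
  C[2][0] = min over k of (A[2][0] + B[0][0] = -4 + -4 = -8, A[2][1] + B[1][0] = 0 + 7 = 7, A[2][2] + B[2][0] = 1 + 2 = 3) = -8 (attained at k = 0)
  C[2][1] = min over k of (A[2][0] + B[0][1] = -4 + -2 = -6, A[2][1] + B[1][1] = 0 + -5 = -5, A[2][2] + B[2][1] = 1 + 10 = 11) = -6 (attained at k = 0)
  C[2][2] = min over k of (A[2][0] + B[0][2] = -4 + 2 = -2, A[2][1] + B[1][2] = 0 + -2 = -2, A[2][2] + B[2][2] = 1 + 5 = 6) = -2 (attained at k = 0)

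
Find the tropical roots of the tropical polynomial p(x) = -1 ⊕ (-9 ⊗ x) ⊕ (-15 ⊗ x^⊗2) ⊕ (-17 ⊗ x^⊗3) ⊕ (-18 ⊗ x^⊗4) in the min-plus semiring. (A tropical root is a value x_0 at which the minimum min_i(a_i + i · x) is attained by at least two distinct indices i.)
Roots: {1, 2, 6, 8}

Each tropical root is a break point of the lower envelope of the lines y = a_i + i · x (there are 5 lines, with slopes 0, 1, ..., 4). Only the lines that attain the minimum somewhere contribute to roots; other lines are dominated. Here the surviving (envelope) indices are i = 4, i = 3, i = 2, i = 1, i = 0.
Intersections between consecutive envelope lines give the roots: for adjacent envelope indices i < j the intersection is x = (a_i − a_j) / (j − i). Reading off the sorted break points: {1, 2, 6, 8}.
Verification: at each break x_0, at least two indices attain the minimum of min_i(a_i + i · x_0).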